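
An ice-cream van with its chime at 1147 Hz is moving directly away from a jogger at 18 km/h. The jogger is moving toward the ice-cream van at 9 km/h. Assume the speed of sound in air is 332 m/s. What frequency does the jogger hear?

18 km/h = 5 m/s; 9 km/h = 2.5 m/s.
General Doppler shift: f' = f · (v + v_o)/(v + v_s).
f' = 1147 × (332 + 2.5)/(332 + 5) = 1147 × 334.5/337 ≈ 1138 Hz.

1138 Hz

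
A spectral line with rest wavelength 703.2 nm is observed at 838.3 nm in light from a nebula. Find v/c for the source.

0.174c

λ'/λ₀ = 1.1921 > 1 (redshift), so the source is receding.
λ'/λ₀ = √((1 + β)/(1 − β)) for a receding source ⇒ β = (r² − 1)/(r² + 1) with r = λ'/λ₀.
β = (1.4212 − 1)/(1.4212 + 1) ≈ 0.174.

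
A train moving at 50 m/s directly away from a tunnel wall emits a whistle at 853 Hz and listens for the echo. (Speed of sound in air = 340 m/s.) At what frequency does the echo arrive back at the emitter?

634 Hz

The tunnel wall receives the sound from a moving source: f₁ = f₀ · v/(v + v_e) = 853 × 340/390 ≈ 744 Hz.
On the return leg the train is a moving observer: f₂ = f₁ · (v − v_e)/v = 744 × 290/340 ≈ 634 Hz.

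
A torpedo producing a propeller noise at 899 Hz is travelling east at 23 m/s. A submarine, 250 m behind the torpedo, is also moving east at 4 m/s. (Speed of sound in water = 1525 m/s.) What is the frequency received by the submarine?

The submarine is behind, so the torpedo is moving away from it while the submarine is moving toward the torpedo.
With source receding and observer approaching, f' = f · (v + v_o)/(v + v_s).
f' = 899 × (1525 + 4)/(1525 + 23) = 899 × 1529/1548 ≈ 888 Hz.

888 Hz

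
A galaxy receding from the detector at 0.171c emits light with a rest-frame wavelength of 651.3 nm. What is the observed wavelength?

Relativistic Doppler for wavelength: λ' = λ₀ · √((1 + β)/(1 − β)).
λ' = 651.3 × √(1.1710/0.8290) = 651.3 × 1.18851 ≈ 774.1 nm.

774.1 nm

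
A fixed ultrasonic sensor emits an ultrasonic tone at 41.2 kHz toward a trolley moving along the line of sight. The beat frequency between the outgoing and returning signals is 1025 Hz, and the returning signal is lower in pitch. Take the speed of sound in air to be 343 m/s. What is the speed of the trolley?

4.3 m/s

Double Doppler shift off a moving reflector: f₂ = f₀ · (v + u)/(v − u) (u > 0 toward emitter).
Returning signal is lower, so f₂ = f₀ − Δf = 41200 − 1025 = 40175 Hz.
Rearranging, u = v · (f₂ − f₀)/(f₂ + f₀) = 343 × -1025/81375 ≈ -4.3 m/s.
So the trolley is moving at 4.3 m/s away from the emitter.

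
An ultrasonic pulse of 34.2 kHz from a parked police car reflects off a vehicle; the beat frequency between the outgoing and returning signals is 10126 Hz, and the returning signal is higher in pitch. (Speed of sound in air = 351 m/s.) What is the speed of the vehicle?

Double Doppler shift off a moving reflector: f₂ = f₀ · (v + u)/(v − u) (u > 0 toward emitter).
Returning signal is higher, so f₂ = f₀ + Δf = 34200 + 10126 = 44326 Hz.
Rearranging, u = v · (f₂ − f₀)/(f₂ + f₀) = 351 × 10126/78526 ≈ 45 m/s.
So the vehicle is moving at 45 m/s toward the emitter.

45 m/s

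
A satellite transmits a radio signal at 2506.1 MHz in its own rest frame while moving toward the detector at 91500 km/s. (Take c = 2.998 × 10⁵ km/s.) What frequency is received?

3434.9 MHz

β = v/c = 91500/299800 = 0.3052.
Relativistic Doppler for frequency: f' = f₀ · √((1 + β)/(1 − β)).
f' = 2506.1 × √(1.3052/0.6948) = 2506.1 × 1.37060 ≈ 3434.9 MHz.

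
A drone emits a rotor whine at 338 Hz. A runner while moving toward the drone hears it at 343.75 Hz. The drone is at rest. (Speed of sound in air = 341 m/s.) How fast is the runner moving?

5.8 m/s

f' = f · (v + v_o)/v ⇒ v_o = v · |f'/f − 1|.
v_o = 341 × |343.75/338 − 1| = 341 × 0.01701 ≈ 5.8 m/s.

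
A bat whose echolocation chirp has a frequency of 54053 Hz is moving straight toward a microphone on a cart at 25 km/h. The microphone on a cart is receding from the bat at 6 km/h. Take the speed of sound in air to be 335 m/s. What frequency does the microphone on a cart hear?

25 km/h = 6.944 m/s; 6 km/h = 1.667 m/s.
General Doppler shift: f' = f · (v − v_o)/(v − v_s).
f' = 54053 × (335 − 1.667)/(335 − 6.944) = 54053 × 333.33/328.06 ≈ 54923 Hz.

54923 Hz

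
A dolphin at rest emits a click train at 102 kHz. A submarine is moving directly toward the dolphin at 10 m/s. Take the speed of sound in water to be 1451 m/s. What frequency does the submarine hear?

102.7 kHz

Moving observer, stationary source: f' = f · (v + v_o)/v.
f' = 102 × (1451 + 10)/1451 = 102 × 1461/1451 ≈ 102.7 kHz.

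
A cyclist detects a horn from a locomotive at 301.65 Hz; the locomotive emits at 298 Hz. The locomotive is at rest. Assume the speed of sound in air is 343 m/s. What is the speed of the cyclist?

f' > f, so the cyclist is approaching.
f' = f · (v + v_o)/v ⇒ v_o = v · |f'/f − 1|.
v_o = 343 × |301.65/298 − 1| = 343 × 0.01225 ≈ 4.2 m/s.

4.2 m/s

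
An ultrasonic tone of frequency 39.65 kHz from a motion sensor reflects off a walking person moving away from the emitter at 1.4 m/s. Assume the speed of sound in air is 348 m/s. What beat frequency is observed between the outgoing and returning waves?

The walking person first receives the wave as a moving observer: f₁ = f₀ · (v − u)/v = 39.65 × (348 − 1.4)/348 ≈ 39.490 kHz.
The reflection then acts as a moving source: f₂ = f₁ · v/(v + u) ≈ 39.332 kHz.
Equivalently f₂ = f₀ · (v − u)/(v + u).
Beat frequency (with f₀ = 39650 Hz): |f₂ − f₀| = 2u·f₀/(v + u) = 2 × 1.4 × 39650/349.4 ≈ 318 Hz.

318 Hz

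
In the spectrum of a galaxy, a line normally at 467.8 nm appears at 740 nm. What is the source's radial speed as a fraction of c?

0.429c

λ'/λ₀ = 1.5819 > 1 (redshift), so the source is receding.
λ'/λ₀ = √((1 + β)/(1 − β)) for a receding source ⇒ β = (r² − 1)/(r² + 1) with r = λ'/λ₀.
β = (2.5023 − 1)/(2.5023 + 1) ≈ 0.429.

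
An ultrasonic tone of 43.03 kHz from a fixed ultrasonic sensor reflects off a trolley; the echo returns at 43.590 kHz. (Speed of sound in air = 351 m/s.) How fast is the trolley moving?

Double Doppler shift off a moving reflector: f₂ = f₀ · (v + u)/(v − u) (u > 0 toward emitter).
Rearranging, u = v · (f₂ − f₀)/(f₂ + f₀) = 351 × 0.560/86.620 ≈ 2.27 m/s.
So the trolley is moving at 2.27 m/s toward the emitter.

2.27 m/s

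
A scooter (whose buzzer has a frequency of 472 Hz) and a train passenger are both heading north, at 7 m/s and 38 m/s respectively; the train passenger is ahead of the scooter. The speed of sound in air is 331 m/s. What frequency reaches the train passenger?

The train passenger is ahead, so the scooter is moving toward it while the train passenger is moving away from the scooter.
With source approaching and observer receding, f' = f · (v − v_o)/(v − v_s).
f' = 472 × (331 − 38)/(331 − 7) = 472 × 293/324 ≈ 427 Hz.

427 Hz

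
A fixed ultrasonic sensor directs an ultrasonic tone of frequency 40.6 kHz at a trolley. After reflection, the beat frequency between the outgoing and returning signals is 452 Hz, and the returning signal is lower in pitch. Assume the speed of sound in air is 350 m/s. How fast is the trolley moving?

1.96 m/s

Double Doppler shift off a moving reflector: f₂ = f₀ · (v + u)/(v − u) (u > 0 toward emitter).
Returning signal is lower, so f₂ = f₀ − Δf = 40600 − 452 = 40148 Hz.
Rearranging, u = v · (f₂ − f₀)/(f₂ + f₀) = 350 × -452/80748 ≈ -1.96 m/s.
So the trolley is moving at 1.96 m/s away from the emitter.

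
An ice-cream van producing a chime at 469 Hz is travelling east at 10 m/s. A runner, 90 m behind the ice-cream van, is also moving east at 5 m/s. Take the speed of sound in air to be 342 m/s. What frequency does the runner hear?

The runner is behind, so the ice-cream van is moving away from it while the runner is moving toward the ice-cream van.
With source receding and observer approaching, f' = f · (v + v_o)/(v + v_s).
f' = 469 × (342 + 5)/(342 + 10) = 469 × 347/352 ≈ 462 Hz.

462 Hz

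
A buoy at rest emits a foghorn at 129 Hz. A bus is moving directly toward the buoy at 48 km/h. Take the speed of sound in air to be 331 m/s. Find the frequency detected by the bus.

48 km/h = 13.33 m/s.
Only the observer moves, toward the source, so f' = f · (v + v_o)/v.
f' = 129 × (331 + 13.33)/331 = 129 × 344.33/331 ≈ 134 Hz.

134 Hz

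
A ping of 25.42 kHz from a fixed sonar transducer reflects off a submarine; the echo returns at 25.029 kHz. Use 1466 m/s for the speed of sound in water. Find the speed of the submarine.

Double Doppler shift off a moving reflector: f₂ = f₀ · (v + u)/(v − u) (u > 0 toward emitter).
Rearranging, u = v · (f₂ − f₀)/(f₂ + f₀) = 1466 × -0.391/50.449 ≈ -11.4 m/s.
So the submarine is moving at 11.4 m/s away from the emitter.

11.4 m/s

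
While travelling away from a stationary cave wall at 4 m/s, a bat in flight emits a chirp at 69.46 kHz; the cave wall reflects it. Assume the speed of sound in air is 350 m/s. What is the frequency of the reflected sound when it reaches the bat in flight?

The cave wall receives the sound from a moving source: f₁ = f₀ · v/(v + v_e) = 69.46 × 350/354 ≈ 68.7 kHz.
On the return leg the bat in flight is a moving observer: f₂ = f₁ · (v − v_e)/v = 68.7 × 346/350 ≈ 67.9 kHz.

67.9 kHz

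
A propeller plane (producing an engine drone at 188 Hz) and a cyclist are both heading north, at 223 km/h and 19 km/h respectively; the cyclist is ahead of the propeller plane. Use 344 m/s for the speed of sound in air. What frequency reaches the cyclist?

223 km/h = 61.94 m/s; 19 km/h = 5.278 m/s.
The cyclist is ahead, so the propeller plane is moving toward it while the cyclist is moving away from the propeller plane.
General Doppler shift: f' = f · (v − v_o)/(v − v_s).
f' = 188 × (344 − 5.278)/(344 − 61.94) = 188 × 338.72/282.06 ≈ 226 Hz.

226 Hz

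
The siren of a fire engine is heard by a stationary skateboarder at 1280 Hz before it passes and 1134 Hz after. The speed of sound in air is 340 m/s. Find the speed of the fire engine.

20.6 m/s

f₁/f₂ = (v + v_s)/(v − v_s), so v_s = v · (f₁ − f₂)/(f₁ + f₂).
v_s = 340 × (1280 − 1134)/(1280 + 1134) = 340 × 146/2414 ≈ 20.6 m/s.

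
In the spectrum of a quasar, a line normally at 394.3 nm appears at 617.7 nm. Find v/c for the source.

λ'/λ₀ = 1.5666 > 1 (redshift), so the source is receding.
λ'/λ₀ = √((1 + β)/(1 − β)) for a receding source ⇒ β = (r² − 1)/(r² + 1) with r = λ'/λ₀.
β = (2.4542 − 1)/(2.4542 + 1) ≈ 0.421.

0.421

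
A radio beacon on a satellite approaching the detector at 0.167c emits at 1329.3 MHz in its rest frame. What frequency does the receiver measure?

Relativistic Doppler for frequency: f' = f₀ · √((1 + β)/(1 − β)).
f' = 1329.3 × √(1.1670/0.8330) = 1329.3 × 1.18362 ≈ 1573.4 MHz.

1573.4 MHz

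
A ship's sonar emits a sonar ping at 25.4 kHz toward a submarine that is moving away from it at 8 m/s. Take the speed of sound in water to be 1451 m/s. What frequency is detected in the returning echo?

25.1 kHz

The submarine first receives the wave as a moving observer: f₁ = f₀ · (v − u)/v = 25.4 × (1451 − 8)/1451 ≈ 25.3 kHz.
On reflection it acts as a source moving away from the stationary detector: f₂ = f₁ · v/(v + u) = 25.3 × 1451/1459 ≈ 25.1 kHz.
Equivalently f₂ = f₀ · (v − u)/(v + u).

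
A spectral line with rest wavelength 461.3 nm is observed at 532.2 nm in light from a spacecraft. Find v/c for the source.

0.142c

λ'/λ₀ = 1.1537 > 1 (redshift), so the source is receding.
λ'/λ₀ = √((1 + β)/(1 − β)) for a receding source ⇒ β = (r² − 1)/(r² + 1) with r = λ'/λ₀.
β = (1.3310 − 1)/(1.3310 + 1) ≈ 0.142.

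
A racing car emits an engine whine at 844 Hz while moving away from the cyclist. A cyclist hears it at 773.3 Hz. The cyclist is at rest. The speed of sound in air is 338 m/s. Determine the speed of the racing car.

31 m/s

f' = f · v/(v + v_s) ⇒ v_s = v · |1 − f/f'|.
v_s = 338 × |1 − 844/773.3| = 338 × 0.09143 ≈ 31 m/s.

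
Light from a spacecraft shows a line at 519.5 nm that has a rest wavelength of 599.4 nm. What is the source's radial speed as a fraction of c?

λ'/λ₀ = 0.8667 < 1 (blueshift), so the source is approaching.
λ'/λ₀ = √((1 − β)/(1 + β)) for an approaching source ⇒ β = (1 − r²)/(1 + r²) with r = λ'/λ₀.
β = (1 − 0.7512)/(1 + 0.7512) ≈ 0.142.

0.142c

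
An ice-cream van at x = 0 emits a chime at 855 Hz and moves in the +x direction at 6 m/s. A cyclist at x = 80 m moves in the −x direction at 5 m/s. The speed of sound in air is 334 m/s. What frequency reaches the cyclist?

The observer lies on the +x side, so the source is heading toward the observer and the observer is heading toward the source.
With source approaching and observer approaching, f' = f · (v + v_o)/(v − v_s).
f' = 855 × (334 + 5)/(334 − 6) = 855 × 339/328 ≈ 884 Hz.

884 Hz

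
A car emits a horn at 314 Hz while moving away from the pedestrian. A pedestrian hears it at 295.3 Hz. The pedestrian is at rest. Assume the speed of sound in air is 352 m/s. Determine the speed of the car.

f' = f · v/(v + v_s) ⇒ v_s = v · |1 − f/f'|.
v_s = 352 × |1 − 314/295.3| = 352 × 0.06333 ≈ 22.3 m/s.

22.3 m/s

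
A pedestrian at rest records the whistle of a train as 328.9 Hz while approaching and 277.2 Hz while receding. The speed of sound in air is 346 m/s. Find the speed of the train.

f₁/f₂ = (v + v_s)/(v − v_s), so v_s = v · (f₁ − f₂)/(f₁ + f₂).
v_s = 346 × (328.9 − 277.2)/(328.9 + 277.2) = 346 × 51.7/606.1 ≈ 30 m/s.

30 m/s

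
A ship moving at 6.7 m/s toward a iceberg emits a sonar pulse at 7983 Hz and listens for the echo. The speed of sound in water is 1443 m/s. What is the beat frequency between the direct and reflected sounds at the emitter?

The iceberg receives the sound from a moving source: f₁ = f₀ · v/(v − v_e) = 7983 × 1443/1436.3 ≈ 8020.2 Hz.
On the return leg the ship is a moving observer: f₂ = f₁ · (v + v_e)/v = 8020.2 × 1449.7/1443 ≈ 8057.5 Hz.
Equivalently f₂ = f₀ · (v + v_e)/(v − v_e).
Beat against the emitted tone: |f₂ − f₀| = 2v_e·f₀/(v − v_e) = 2 × 6.7 × 7983/1436.3 ≈ 74 Hz.

74 Hz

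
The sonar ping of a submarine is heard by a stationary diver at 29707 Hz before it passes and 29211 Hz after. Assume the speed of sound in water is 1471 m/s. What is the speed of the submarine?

f₁/f₂ = (v + v_s)/(v − v_s), so v_s = v · (f₁ − f₂)/(f₁ + f₂).
v_s = 1471 × (29707 − 29211)/(29707 + 29211) = 1471 × 496/58918 ≈ 12.4 m/s.

12.4 m/s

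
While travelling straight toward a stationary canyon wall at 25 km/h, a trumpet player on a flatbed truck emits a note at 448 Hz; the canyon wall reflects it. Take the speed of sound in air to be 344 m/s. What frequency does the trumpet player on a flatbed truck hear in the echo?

466 Hz

25 km/h = 6.944 m/s.
The canyon wall receives the sound from a moving source: f₁ = f₀ · v/(v − v_e) = 448 × 344/337.06 ≈ 457 Hz.
On the return leg the trumpet player on a flatbed truck is a moving observer: f₂ = f₁ · (v + v_e)/v = 457 × 350.94/344 ≈ 466 Hz.
Equivalently f₂ = f₀ · (v + v_e)/(v − v_e).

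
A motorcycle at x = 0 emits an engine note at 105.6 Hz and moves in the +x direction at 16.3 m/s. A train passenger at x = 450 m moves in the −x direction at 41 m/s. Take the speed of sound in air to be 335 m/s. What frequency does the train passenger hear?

125 Hz

The observer lies on the +x side, so the source is heading toward the observer and the observer is heading toward the source.
General Doppler shift: f' = f · (v + v_o)/(v − v_s).
f' = 105.6 × (335 + 41)/(335 − 16.3) = 105.6 × 376/318.7 ≈ 125 Hz.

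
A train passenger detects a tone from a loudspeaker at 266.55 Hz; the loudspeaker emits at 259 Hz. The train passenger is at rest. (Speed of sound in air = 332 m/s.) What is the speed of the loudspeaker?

f' > f, so the loudspeaker is approaching.
f' = f · v/(v − v_s) ⇒ v_s = v · |1 − f/f'|.
v_s = 332 × |1 − 259/266.55| = 332 × 0.02832 ≈ 9.4 m/s.

9.4 m/s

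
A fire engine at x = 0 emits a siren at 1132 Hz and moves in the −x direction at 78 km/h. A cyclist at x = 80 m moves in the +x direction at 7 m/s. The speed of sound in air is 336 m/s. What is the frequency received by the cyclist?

78 km/h = 21.67 m/s.
The observer lies on the +x side, so the source is heading away from the observer and the observer is heading away from the source.
General Doppler shift: f' = f · (v − v_o)/(v + v_s).
f' = 1132 × (336 − 7)/(336 + 21.67) = 1132 × 329/357.67 ≈ 1041 Hz.

1041 Hz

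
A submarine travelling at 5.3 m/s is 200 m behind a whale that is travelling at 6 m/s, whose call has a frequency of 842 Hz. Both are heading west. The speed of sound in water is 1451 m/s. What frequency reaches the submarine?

The submarine is behind, so the whale is moving away from it while the submarine is moving toward the whale.
General Doppler shift: f' = f · (v + v_o)/(v + v_s).
f' = 842 × (1451 + 5.3)/(1451 + 6) = 842 × 1456.3/1457 ≈ 842 Hz.

842 Hz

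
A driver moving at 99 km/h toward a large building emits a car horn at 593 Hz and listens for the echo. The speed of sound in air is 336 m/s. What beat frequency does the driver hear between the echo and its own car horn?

106 Hz

99 km/h = 27.5 m/s.
The large building receives the sound from a moving source: f₁ = f₀ · v/(v − v_e) = 593 × 336/308.5 ≈ 645.9 Hz.
On the return leg the driver is a moving observer: f₂ = f₁ · (v + v_e)/v = 645.9 × 363.5/336 ≈ 698.7 Hz.
Beat against the emitted tone: |f₂ − f₀| = 2v_e·f₀/(v − v_e) = 2 × 27.5 × 593/308.5 ≈ 106 Hz.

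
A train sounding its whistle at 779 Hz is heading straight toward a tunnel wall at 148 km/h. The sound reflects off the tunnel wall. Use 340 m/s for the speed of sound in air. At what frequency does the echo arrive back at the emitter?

993 Hz

148 km/h = 41.11 m/s.
The tunnel wall receives the sound from a moving source: f₁ = f₀ · v/(v − v_e) = 779 × 340/298.89 ≈ 886 Hz.
On the return leg the train is a moving observer: f₂ = f₁ · (v + v_e)/v = 886 × 381.11/340 ≈ 993 Hz.
Equivalently f₂ = f₀ · (v + v_e)/(v − v_e).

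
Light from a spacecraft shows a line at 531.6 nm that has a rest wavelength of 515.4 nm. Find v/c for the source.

λ'/λ₀ = 1.0314 > 1 (redshift), so the source is receding.
λ'/λ₀ = √((1 + β)/(1 − β)) for a receding source ⇒ β = (r² − 1)/(r² + 1) with r = λ'/λ₀.
β = (1.0639 − 1)/(1.0639 + 1) ≈ 0.031.

0.031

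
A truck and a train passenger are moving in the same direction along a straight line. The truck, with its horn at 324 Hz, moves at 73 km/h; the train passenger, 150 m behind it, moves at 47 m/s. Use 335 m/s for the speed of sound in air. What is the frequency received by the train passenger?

73 km/h = 20.28 m/s.
The train passenger is behind, so the truck is moving away from it while the train passenger is moving toward the truck.
General Doppler shift: f' = f · (v + v_o)/(v + v_s).
f' = 324 × (335 + 47)/(335 + 20.28) = 324 × 382/355.28 ≈ 348 Hz.

348 Hz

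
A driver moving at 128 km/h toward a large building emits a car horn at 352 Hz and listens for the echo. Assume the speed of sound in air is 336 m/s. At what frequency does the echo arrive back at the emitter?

435 Hz

128 km/h = 35.56 m/s.
The large building receives the sound from a moving source: f₁ = f₀ · v/(v − v_e) = 352 × 336/300.44 ≈ 394 Hz.
On the return leg the driver is a moving observer: f₂ = f₁ · (v + v_e)/v = 394 × 371.56/336 ≈ 435 Hz.
Equivalently f₂ = f₀ · (v + v_e)/(v − v_e).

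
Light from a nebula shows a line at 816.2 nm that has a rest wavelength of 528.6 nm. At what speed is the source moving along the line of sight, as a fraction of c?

0.409

λ'/λ₀ = 1.5441 > 1 (redshift), so the source is receding.
λ'/λ₀ = √((1 + β)/(1 − β)) for a receding source ⇒ β = (r² − 1)/(r² + 1) with r = λ'/λ₀.
β = (2.3842 − 1)/(2.3842 + 1) ≈ 0.409.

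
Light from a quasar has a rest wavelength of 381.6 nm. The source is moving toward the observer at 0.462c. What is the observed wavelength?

231.5 nm

Relativistic Doppler for wavelength: λ' = λ₀ · √((1 − β)/(1 + β)).
λ' = 381.6 × √(0.5380/1.4620) = 381.6 × 0.60662 ≈ 231.5 nm.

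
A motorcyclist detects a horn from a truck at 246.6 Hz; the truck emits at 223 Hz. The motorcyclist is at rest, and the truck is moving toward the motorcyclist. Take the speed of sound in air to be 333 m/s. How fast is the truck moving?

f' = f · v/(v − v_s) ⇒ v_s = v · |1 − f/f'|.
v_s = 333 × |1 − 223/246.6| = 333 × 0.0957 ≈ 32 m/s.

32 m/s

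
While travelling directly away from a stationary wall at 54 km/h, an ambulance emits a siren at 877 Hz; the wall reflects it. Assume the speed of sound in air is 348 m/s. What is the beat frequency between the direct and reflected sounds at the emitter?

72 Hz

54 km/h = 15 m/s.
The wall receives the sound from a moving source: f₁ = f₀ · v/(v + v_e) = 877 × 348/363 ≈ 840.8 Hz.
On the return leg the ambulance is a moving observer: f₂ = f₁ · (v − v_e)/v = 840.8 × 333/348 ≈ 804.5 Hz.
Equivalently f₂ = f₀ · (v − v_e)/(v + v_e).
Beat against the emitted tone: |f₂ − f₀| = 2v_e·f₀/(v + v_e) = 2 × 15 × 877/363 ≈ 72 Hz.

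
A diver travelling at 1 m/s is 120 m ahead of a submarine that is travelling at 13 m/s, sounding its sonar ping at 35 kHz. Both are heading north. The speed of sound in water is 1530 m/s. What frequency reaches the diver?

The diver is ahead, so the submarine is moving toward it while the diver is moving away from the submarine.
General Doppler shift: f' = f · (v − v_o)/(v − v_s).
f' = 35 × (1530 − 1)/(1530 − 13) = 35 × 1529/1517 ≈ 35.3 kHz.

35.3 kHz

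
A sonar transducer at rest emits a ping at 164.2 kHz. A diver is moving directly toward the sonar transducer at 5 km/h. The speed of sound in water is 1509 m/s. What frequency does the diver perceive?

5 km/h = 1.389 m/s.
Moving observer, stationary source: f' = f · (v + v_o)/v.
f' = 164.2 × (1509 + 1.389)/1509 = 164.2 × 1510.4/1509 ≈ 164.4 kHz.

164.4 kHz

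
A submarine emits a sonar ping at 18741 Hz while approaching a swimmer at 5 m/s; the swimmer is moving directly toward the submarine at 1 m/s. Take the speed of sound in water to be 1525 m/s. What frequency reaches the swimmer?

18815 Hz

Both move, so f' = f · (v + v_o)/(v − v_s).
f' = 18741 × (1525 + 1)/(1525 − 5) = 18741 × 1526/1520 ≈ 18815 Hz.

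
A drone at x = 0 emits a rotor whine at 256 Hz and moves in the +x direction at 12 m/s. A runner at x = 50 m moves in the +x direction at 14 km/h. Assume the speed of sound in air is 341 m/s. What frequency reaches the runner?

262 Hz

14 km/h = 3.889 m/s.
The observer lies on the +x side, so the source is heading toward the observer and the observer is heading away from the source.
With source approaching and observer receding, f' = f · (v − v_o)/(v − v_s).
f' = 256 × (341 − 3.889)/(341 − 12) = 256 × 337.11/329 ≈ 262 Hz.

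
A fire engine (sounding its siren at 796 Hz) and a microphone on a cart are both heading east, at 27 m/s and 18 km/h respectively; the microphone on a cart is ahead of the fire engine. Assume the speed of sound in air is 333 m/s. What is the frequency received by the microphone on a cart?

18 km/h = 5 m/s.
The microphone on a cart is ahead, so the fire engine is moving toward it while the microphone on a cart is moving away from the fire engine.
With source approaching and observer receding, f' = f · (v − v_o)/(v − v_s).
f' = 796 × (333 − 5)/(333 − 27) = 796 × 328/306 ≈ 853 Hz.

853 Hz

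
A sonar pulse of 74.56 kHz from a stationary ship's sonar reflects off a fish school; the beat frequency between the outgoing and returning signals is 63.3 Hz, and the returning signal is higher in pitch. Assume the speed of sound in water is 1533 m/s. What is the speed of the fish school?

Double Doppler shift off a moving reflector: f₂ = f₀ · (v + u)/(v − u) (u > 0 toward emitter).
Returning signal is higher, so f₂ = f₀ + Δf = 74560 + 63.3 = 74623.3 Hz.
Rearranging, u = v · (f₂ − f₀)/(f₂ + f₀) = 1533 × 63.3/149183.3 ≈ 0.65 m/s.
So the fish school is moving at 0.65 m/s toward the emitter.

0.65 m/s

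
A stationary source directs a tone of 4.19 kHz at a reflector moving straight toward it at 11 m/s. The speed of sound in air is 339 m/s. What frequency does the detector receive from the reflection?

At the reflector (a moving observer), f₁ = f₀ · (v + u)/v = 4.19 × 350/339 ≈ 4.33 kHz.
On reflection it acts as a source moving toward the stationary detector: f₂ = f₁ · v/(v − u) = 4.33 × 339/328 ≈ 4.47 kHz.

4.47 kHz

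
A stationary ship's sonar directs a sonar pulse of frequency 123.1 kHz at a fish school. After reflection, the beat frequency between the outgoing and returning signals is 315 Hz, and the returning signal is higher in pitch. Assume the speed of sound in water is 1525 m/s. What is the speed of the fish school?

1.95 m/s

Double Doppler shift off a moving reflector: f₂ = f₀ · (v + u)/(v − u) (u > 0 toward emitter).
Returning signal is higher, so f₂ = f₀ + Δf = 123100 + 315 = 123415 Hz.
Rearranging, u = v · (f₂ − f₀)/(f₂ + f₀) = 1525 × 315/246515 ≈ 1.95 m/s.
So the fish school is moving at 1.95 m/s toward the emitter.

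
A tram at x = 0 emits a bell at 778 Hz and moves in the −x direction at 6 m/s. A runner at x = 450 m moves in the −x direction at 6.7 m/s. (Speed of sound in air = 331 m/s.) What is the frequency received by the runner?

780 Hz

The observer lies on the +x side, so the source is heading away from the observer and the observer is heading toward the source.
With source receding and observer approaching, f' = f · (v + v_o)/(v + v_s).
f' = 778 × (331 + 6.7)/(331 + 6) = 778 × 337.7/337 ≈ 780 Hz.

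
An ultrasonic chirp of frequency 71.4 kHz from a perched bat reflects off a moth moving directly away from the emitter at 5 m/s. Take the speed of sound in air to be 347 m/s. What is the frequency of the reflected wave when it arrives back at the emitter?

The moth first receives the wave as a moving observer: f₁ = f₀ · (v − u)/v = 71.4 × (347 − 5)/347 ≈ 70.4 kHz.
On reflection it acts as a source moving away from the stationary detector: f₂ = f₁ · v/(v + u) = 70.4 × 347/352 ≈ 69.4 kHz.
Equivalently f₂ = f₀ · (v − u)/(v + u).

69.4 kHz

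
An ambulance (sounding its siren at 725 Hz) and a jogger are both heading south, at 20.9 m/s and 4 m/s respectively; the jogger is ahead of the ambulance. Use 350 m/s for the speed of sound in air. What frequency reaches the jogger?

762 Hz

The jogger is ahead, so the ambulance is moving toward it while the jogger is moving away from the ambulance.
With source approaching and observer receding, f' = f · (v − v_o)/(v − v_s).
f' = 725 × (350 − 4)/(350 − 20.9) = 725 × 346/329.1 ≈ 762 Hz.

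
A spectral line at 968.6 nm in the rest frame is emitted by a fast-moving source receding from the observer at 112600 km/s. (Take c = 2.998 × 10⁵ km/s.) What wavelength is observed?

1437.6 nm

β = v/c = 112600/299800 = 0.3756.
Relativistic Doppler for wavelength: λ' = λ₀ · √((1 + β)/(1 − β)).
λ' = 968.6 × √(1.3756/0.6244) = 968.6 × 1.48425 ≈ 1437.6 nm.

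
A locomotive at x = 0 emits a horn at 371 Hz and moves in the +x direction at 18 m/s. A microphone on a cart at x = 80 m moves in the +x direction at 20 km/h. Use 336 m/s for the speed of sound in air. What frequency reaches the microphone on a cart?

20 km/h = 5.556 m/s.
The observer lies on the +x side, so the source is heading toward the observer and the observer is heading away from the source.
With source approaching and observer receding, f' = f · (v − v_o)/(v − v_s).
f' = 371 × (336 − 5.556)/(336 − 18) = 371 × 330.44/318 ≈ 386 Hz.

386 Hz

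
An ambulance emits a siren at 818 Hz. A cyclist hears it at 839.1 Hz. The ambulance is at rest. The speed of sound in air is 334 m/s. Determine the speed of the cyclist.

f' > f, so the cyclist is approaching.
f' = f · (v + v_o)/v ⇒ v_o = v · |f'/f − 1|.
v_o = 334 × |839.1/818 − 1| = 334 × 0.02579 ≈ 8.6 m/s.

8.6 m/s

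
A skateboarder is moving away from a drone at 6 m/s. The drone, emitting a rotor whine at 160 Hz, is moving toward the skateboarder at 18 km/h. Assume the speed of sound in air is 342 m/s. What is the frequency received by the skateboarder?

160 Hz

18 km/h = 5 m/s.
General Doppler shift: f' = f · (v − v_o)/(v − v_s).
f' = 160 × (342 − 6)/(342 − 5) = 160 × 336/337 ≈ 160 Hz.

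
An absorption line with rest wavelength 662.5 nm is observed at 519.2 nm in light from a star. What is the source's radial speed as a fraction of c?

λ'/λ₀ = 0.7837 < 1 (blueshift), so the source is approaching.
λ'/λ₀ = √((1 − β)/(1 + β)) for an approaching source ⇒ β = (1 − r²)/(1 + r²) with r = λ'/λ₀.
β = (1 − 0.6142)/(1 + 0.6142) ≈ 0.239.

0.239c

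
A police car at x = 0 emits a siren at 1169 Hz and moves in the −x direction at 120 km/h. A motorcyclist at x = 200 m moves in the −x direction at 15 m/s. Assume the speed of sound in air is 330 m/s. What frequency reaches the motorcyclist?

1110 Hz

120 km/h = 33.33 m/s.
The observer lies on the +x side, so the source is heading away from the observer and the observer is heading toward the source.
With source receding and observer approaching, f' = f · (v + v_o)/(v + v_s).
f' = 1169 × (330 + 15)/(330 + 33.33) = 1169 × 345/363.33 ≈ 1110 Hz.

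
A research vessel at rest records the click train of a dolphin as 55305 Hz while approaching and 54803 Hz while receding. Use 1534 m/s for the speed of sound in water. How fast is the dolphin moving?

7.0 m/s

f₁/f₂ = (v + v_s)/(v − v_s), so v_s = v · (f₁ − f₂)/(f₁ + f₂).
v_s = 1534 × (55305 − 54803)/(55305 + 54803) = 1534 × 502/110108 ≈ 7.0 m/s.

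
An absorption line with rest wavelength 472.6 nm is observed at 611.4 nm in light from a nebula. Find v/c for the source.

0.252

λ'/λ₀ = 1.2937 > 1 (redshift), so the source is receding.
λ'/λ₀ = √((1 + β)/(1 − β)) for a receding source ⇒ β = (r² − 1)/(r² + 1) with r = λ'/λ₀.
β = (1.6736 − 1)/(1.6736 + 1) ≈ 0.252.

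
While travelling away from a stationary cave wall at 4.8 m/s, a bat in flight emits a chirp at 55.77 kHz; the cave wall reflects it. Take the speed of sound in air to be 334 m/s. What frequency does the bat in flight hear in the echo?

54.2 kHz

The cave wall receives the sound from a moving source: f₁ = f₀ · v/(v + v_e) = 55.77 × 334/338.8 ≈ 55.0 kHz.
On the return leg the bat in flight is a moving observer: f₂ = f₁ · (v − v_e)/v = 55.0 × 329.2/334 ≈ 54.2 kHz.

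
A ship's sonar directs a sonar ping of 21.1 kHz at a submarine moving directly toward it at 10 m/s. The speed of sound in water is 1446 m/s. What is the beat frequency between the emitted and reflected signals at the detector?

The submarine first receives the wave as a moving observer: f₁ = f₀ · (v + u)/v = 21.1 × (1446 + 10)/1446 ≈ 21.246 kHz.
The reflection then acts as a moving source: f₂ = f₁ · v/(v − u) ≈ 21.394 kHz.
Beat frequency (with f₀ = 21100 Hz): |f₂ − f₀| = 2u·f₀/(v − u) = 2 × 10 × 21100/1436 ≈ 294 Hz.

294 Hz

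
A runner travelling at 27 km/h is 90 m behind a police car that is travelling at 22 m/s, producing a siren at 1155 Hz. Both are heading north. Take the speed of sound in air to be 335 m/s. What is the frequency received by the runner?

1108 Hz

27 km/h = 7.5 m/s.
The runner is behind, so the police car is moving away from it while the runner is moving toward the police car.
General Doppler shift: f' = f · (v + v_o)/(v + v_s).
f' = 1155 × (335 + 7.5)/(335 + 22) = 1155 × 342.5/357 ≈ 1108 Hz.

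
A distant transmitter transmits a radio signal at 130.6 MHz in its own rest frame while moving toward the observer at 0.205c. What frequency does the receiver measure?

Relativistic Doppler for frequency: f' = f₀ · √((1 + β)/(1 − β)).
f' = 130.6 × √(1.2050/0.7950) = 130.6 × 1.23115 ≈ 160.8 MHz.

160.8 MHz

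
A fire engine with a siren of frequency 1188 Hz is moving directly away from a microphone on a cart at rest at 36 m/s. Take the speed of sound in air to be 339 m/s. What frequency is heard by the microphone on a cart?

1074 Hz

With the source moving away from a stationary observer, f' = f · v/(v + v_s).
f' = 1188 × 339/(339 + 36) = 1188 × 339/375 ≈ 1074 Hz.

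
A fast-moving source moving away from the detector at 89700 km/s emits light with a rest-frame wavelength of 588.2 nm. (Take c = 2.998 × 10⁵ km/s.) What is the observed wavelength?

β = v/c = 89700/299800 = 0.2992.
Relativistic Doppler for wavelength: λ' = λ₀ · √((1 + β)/(1 − β)).
λ' = 588.2 × √(1.2992/0.7008) = 588.2 × 1.36157 ≈ 800.9 nm.

800.9 nm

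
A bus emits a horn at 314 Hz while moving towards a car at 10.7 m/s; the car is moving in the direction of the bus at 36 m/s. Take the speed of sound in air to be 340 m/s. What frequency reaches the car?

359 Hz

General Doppler shift: f' = f · (v + v_o)/(v − v_s).
f' = 314 × (340 + 36)/(340 − 10.7) = 314 × 376/329.3 ≈ 359 Hz.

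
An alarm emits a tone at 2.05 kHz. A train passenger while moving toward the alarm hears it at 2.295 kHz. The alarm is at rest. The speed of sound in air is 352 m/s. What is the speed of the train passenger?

42 m/s

f' = f · (v + v_o)/v ⇒ v_o = v · |f'/f − 1|.
v_o = 352 × |2.295/2.05 − 1| = 352 × 0.1195 ≈ 42 m/s.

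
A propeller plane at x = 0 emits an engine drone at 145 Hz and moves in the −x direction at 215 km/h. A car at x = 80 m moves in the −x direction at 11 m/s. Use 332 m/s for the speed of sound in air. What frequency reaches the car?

127 Hz

215 km/h = 59.72 m/s.
The observer lies on the +x side, so the source is heading away from the observer and the observer is heading toward the source.
General Doppler shift: f' = f · (v + v_o)/(v + v_s).
f' = 145 × (332 + 11)/(332 + 59.72) = 145 × 343/391.72 ≈ 127 Hz.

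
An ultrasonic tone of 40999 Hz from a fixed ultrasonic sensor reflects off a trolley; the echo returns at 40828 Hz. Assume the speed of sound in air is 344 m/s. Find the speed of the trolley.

Double Doppler shift off a moving reflector: f₂ = f₀ · (v + u)/(v − u) (u > 0 toward emitter).
Rearranging, u = v · (f₂ − f₀)/(f₂ + f₀) = 344 × -171/81827 ≈ -0.72 m/s.
So the trolley is moving at 0.72 m/s away from the emitter.

0.72 m/s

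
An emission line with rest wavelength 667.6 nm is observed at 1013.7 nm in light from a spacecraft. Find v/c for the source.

λ'/λ₀ = 1.5184 > 1 (redshift), so the source is receding.
λ'/λ₀ = √((1 + β)/(1 − β)) for a receding source ⇒ β = (r² − 1)/(r² + 1) with r = λ'/λ₀.
β = (2.3056 − 1)/(2.3056 + 1) ≈ 0.395.

0.395c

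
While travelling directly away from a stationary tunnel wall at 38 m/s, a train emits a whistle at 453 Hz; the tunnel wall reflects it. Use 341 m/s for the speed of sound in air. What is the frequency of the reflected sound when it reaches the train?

The tunnel wall receives the sound from a moving source: f₁ = f₀ · v/(v + v_e) = 453 × 341/379 ≈ 408 Hz.
On the return leg the train is a moving observer: f₂ = f₁ · (v − v_e)/v = 408 × 303/341 ≈ 362 Hz.
Equivalently f₂ = f₀ · (v − v_e)/(v + v_e).

362 Hz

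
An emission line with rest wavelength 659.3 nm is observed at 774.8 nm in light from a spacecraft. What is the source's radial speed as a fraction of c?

λ'/λ₀ = 1.1752 > 1 (redshift), so the source is receding.
λ'/λ₀ = √((1 + β)/(1 − β)) for a receding source ⇒ β = (r² − 1)/(r² + 1) with r = λ'/λ₀.
β = (1.3811 − 1)/(1.3811 + 1) ≈ 0.160.

0.160c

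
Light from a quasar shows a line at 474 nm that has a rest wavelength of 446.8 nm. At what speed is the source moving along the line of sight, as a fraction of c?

λ'/λ₀ = 1.0609 > 1 (redshift), so the source is receding.
λ'/λ₀ = √((1 + β)/(1 − β)) for a receding source ⇒ β = (r² − 1)/(r² + 1) with r = λ'/λ₀.
β = (1.1255 − 1)/(1.1255 + 1) ≈ 0.059.

0.059c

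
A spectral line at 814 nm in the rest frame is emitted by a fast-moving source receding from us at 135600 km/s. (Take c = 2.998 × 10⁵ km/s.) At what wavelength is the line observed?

β = v/c = 135600/299800 = 0.4523.
Relativistic Doppler for wavelength: λ' = λ₀ · √((1 + β)/(1 − β)).
λ' = 814 × √(1.4523/0.5477) = 814 × 1.62839 ≈ 1325.5 nm.

1325.5 nm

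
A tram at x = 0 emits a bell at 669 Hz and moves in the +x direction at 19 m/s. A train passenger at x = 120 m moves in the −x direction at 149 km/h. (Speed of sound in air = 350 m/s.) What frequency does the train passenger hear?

791 Hz

149 km/h = 41.39 m/s.
The observer lies on the +x side, so the source is heading toward the observer and the observer is heading toward the source.
Both move, so f' = f · (v + v_o)/(v − v_s).
f' = 669 × (350 + 41.39)/(350 − 19) = 669 × 391.39/331 ≈ 791 Hz.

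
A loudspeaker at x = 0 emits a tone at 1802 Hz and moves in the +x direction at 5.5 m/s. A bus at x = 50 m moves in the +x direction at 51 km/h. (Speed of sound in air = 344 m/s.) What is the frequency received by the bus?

51 km/h = 14.17 m/s.
The observer lies on the +x side, so the source is heading toward the observer and the observer is heading away from the source.
General Doppler shift: f' = f · (v − v_o)/(v − v_s).
f' = 1802 × (344 − 14.17)/(344 − 5.5) = 1802 × 329.83/338.5 ≈ 1756 Hz.

1756 Hz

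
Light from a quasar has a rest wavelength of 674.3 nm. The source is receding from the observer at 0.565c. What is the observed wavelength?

Relativistic Doppler for wavelength: λ' = λ₀ · √((1 + β)/(1 − β)).
λ' = 674.3 × √(1.5650/0.4350) = 674.3 × 1.89676 ≈ 1279.0 nm.

1279.0 nm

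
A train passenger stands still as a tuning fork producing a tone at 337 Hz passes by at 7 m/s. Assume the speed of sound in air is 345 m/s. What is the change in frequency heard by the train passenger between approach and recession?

Approaching: f₁ = f · v/(v − v_s) = 337 × 345/338 ≈ 344.0 Hz.
Receding: f₂ = f · v/(v + v_s) = 337 × 345/352 ≈ 330.3 Hz.
Drop: f₁ − f₂ = 2f·v·v_s/(v² − v_s²) = 2 × 337 × 345 × 7/(345² − 7²) ≈ 13.7 Hz.

13.7 Hz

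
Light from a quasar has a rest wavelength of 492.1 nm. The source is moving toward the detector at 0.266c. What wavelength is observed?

Relativistic Doppler for wavelength: λ' = λ₀ · √((1 − β)/(1 + β)).
λ' = 492.1 × √(0.7340/1.2660) = 492.1 × 0.76143 ≈ 374.7 nm.

374.7 nm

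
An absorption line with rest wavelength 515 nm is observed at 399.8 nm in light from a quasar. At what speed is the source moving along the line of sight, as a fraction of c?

0.248c

λ'/λ₀ = 0.7763 < 1 (blueshift), so the source is approaching.
λ'/λ₀ = √((1 − β)/(1 + β)) for an approaching source ⇒ β = (1 − r²)/(1 + r²) with r = λ'/λ₀.
β = (1 − 0.6027)/(1 + 0.6027) ≈ 0.248.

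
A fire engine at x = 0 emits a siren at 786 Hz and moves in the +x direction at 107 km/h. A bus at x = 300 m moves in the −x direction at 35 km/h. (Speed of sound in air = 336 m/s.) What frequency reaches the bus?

107 km/h = 29.72 m/s; 35 km/h = 9.722 m/s.
The observer lies on the +x side, so the source is heading toward the observer and the observer is heading toward the source.
Both move, so f' = f · (v + v_o)/(v − v_s).
f' = 786 × (336 + 9.722)/(336 − 29.72) = 786 × 345.72/306.28 ≈ 887 Hz.

887 Hz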